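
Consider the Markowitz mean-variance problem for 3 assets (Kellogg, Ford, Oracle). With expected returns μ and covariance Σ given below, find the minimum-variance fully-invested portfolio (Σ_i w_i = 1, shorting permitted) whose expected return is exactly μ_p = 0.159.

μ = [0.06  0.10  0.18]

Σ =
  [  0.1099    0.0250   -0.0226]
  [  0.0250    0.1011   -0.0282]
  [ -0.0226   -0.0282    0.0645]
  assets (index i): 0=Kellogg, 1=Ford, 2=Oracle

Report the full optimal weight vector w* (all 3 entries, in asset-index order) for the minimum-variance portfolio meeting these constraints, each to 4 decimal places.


p=Σ⁻¹μ = [0.9319  1.8543  3.9279]
q=Σ⁻¹𝟙 = [11.1221  14.2959  25.6512]
a=μᵀp=0.948373  b=𝟙ᵀp=6.714131  c=𝟙ᵀq=51.069187  D=ac−b²=3.353086
λ₁=(c·0.159−b)/D = (51.069187·0.159−6.714131)/3.353086 = 0.419276
λ₂=(a−b·0.159)/D = (0.948373−6.714131·0.159)/3.353086 = -0.035542
w* = 0.419276·p + -0.035542·q:
  w_0 = 0.419276·0.9319 + -0.035542·11.1221 = -0.0046  (Kellogg)
  w_1 = 0.419276·1.8543 + -0.035542·14.2959 = 0.2694  (Ford)
  w_2 = 0.419276·3.9279 + -0.035542·25.6512 = 0.7352  (Oracle)
Σw_i=1.0000  μᵀw=0.1590
σ²=wᵀΣw=λ₁·μ_p+λ₂ = 0.419276·0.159 + -0.035542 = 0.031123 ≈ 0.0311

-0.0046  0.2694  0.7352


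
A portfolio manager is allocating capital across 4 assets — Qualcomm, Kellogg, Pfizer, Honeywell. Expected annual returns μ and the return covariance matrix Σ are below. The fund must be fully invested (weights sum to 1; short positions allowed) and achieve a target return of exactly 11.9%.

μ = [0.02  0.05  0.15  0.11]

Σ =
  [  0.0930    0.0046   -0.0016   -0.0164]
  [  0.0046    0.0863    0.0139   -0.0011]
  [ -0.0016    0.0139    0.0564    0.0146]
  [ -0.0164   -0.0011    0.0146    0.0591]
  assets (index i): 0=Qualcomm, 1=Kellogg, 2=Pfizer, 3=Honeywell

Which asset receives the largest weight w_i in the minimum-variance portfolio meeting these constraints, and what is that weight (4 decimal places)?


Pfizer (0.5250)

p=Σ⁻¹μ = [0.4988  0.2093  2.2472  1.4484]
q=Σ⁻¹𝟙 = [13.6834  9.2964  11.1315  18.1407]
a=μᵀp=0.516846  b=𝟙ᵀp=4.403694  c=𝟙ᵀq=52.252016  D=ac−b²=7.613711
λ₁=(c·0.119−b)/D = (52.252016·0.119−4.403694)/7.613711 = 0.238293
λ₂=(a−b·0.119)/D = (0.516846−4.403694·0.119)/7.613711 = -0.000945
w* = 0.238293·p + -0.000945·q:
  w_0 = 0.238293·0.4988 + -0.000945·13.6834 = 0.1059  (Qualcomm)
  w_1 = 0.238293·0.2093 + -0.000945·9.2964 = 0.0411  (Kellogg)
  w_2 = 0.238293·2.2472 + -0.000945·11.1315 = 0.5250  (Pfizer)
  w_3 = 0.238293·1.4484 + -0.000945·18.1407 = 0.3280  (Honeywell)
Σw_i=1.0000  μᵀw=0.1190
σ²=wᵀΣw=λ₁·μ_p+λ₂ = 0.238293·0.119 + -0.000945 = 0.027412 ≈ 0.0274


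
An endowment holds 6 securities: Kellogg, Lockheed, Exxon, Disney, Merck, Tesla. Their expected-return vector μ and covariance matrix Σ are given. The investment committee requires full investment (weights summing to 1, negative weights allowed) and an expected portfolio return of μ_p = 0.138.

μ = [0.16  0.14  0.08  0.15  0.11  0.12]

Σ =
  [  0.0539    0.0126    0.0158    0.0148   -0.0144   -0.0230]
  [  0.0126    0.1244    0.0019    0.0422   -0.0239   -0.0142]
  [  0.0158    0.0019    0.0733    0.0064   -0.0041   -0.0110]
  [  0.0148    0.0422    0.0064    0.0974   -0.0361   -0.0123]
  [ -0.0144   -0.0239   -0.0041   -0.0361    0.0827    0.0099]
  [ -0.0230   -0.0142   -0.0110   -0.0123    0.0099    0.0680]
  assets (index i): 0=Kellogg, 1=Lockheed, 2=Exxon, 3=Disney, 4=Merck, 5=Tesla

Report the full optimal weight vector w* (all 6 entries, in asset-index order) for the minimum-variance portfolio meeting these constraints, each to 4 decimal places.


x=Σ⁻¹μ = [4.2443  0.9709  0.6589  1.9046  2.8012  3.4463]
y=Σ⁻¹𝟙 = [26.8422  7.8329  11.6929  13.6801  22.4055  26.5246]
a=μᵀx=1.875124  b=𝟙ᵀx=14.026364  c=𝟙ᵀy=108.978207  D=ac−b²=7.608809
λ₁=(c·0.138−b)/D = (108.978207·0.138−14.026364)/7.608809 = 0.133086
λ₂=(a−b·0.138)/D = (1.875124−14.026364·0.138)/7.608809 = -0.007953
w* = 0.133086·x + -0.007953·y:
  w_0 = 0.133086·4.2443 + -0.007953·26.8422 = 0.3514  (Kellogg)
  w_1 = 0.133086·0.9709 + -0.007953·7.8329 = 0.0669  (Lockheed)
  w_2 = 0.133086·0.6589 + -0.007953·11.6929 = -0.0053  (Exxon)
  w_3 = 0.133086·1.9046 + -0.007953·13.6801 = 0.1447  (Disney)
  w_4 = 0.133086·2.8012 + -0.007953·22.4055 = 0.1946  (Merck)
  w_5 = 0.133086·3.4463 + -0.007953·26.5246 = 0.2477  (Tesla)
Σw_i=1.0000  μᵀw=0.1380
σ²=wᵀΣw=λ₁·μ_p+λ₂ = 0.133086·0.138 + -0.007953 = 0.010413 ≈ 0.0104

0.3514  0.0669  -0.0053  0.1447  0.1946  0.2477


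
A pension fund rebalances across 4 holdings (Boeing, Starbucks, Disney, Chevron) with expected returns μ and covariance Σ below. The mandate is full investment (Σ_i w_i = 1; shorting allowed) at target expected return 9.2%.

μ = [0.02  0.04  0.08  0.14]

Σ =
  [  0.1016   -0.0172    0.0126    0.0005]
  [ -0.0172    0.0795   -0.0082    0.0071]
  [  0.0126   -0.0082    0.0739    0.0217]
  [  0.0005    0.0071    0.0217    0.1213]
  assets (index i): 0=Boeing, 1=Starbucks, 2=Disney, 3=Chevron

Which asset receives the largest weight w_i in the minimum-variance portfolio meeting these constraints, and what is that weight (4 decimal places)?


Chevron (0.4004)

p=Σ⁻¹μ = [0.1812  0.5405  0.8256  0.9741]
q=Σ⁻¹𝟙 = [11.0051  15.7257  11.8876  5.1516]
a=μᵀp=0.227663  b=𝟙ᵀp=2.521359  c=𝟙ᵀq=43.770004  D=ac−b²=3.607571
λ₁=(c·0.092−b)/D = (43.770004·0.092−2.521359)/3.607571 = 0.417312
λ₂=(a−b·0.092)/D = (0.227663−2.521359·0.092)/3.607571 = -0.001192
w* = 0.417312·p + -0.001192·q:
  w_0 = 0.417312·0.1812 + -0.001192·11.0051 = 0.0625  (Boeing)
  w_1 = 0.417312·0.5405 + -0.001192·15.7257 = 0.2068  (Starbucks)
  w_2 = 0.417312·0.8256 + -0.001192·11.8876 = 0.3304  (Disney)
  w_3 = 0.417312·0.9741 + -0.001192·5.1516 = 0.4004  (Chevron)
Σw_i=1.0000  μᵀw=0.0920
σ²=wᵀΣw=λ₁·μ_p+λ₂ = 0.417312·0.092 + -0.001192 = 0.037200 ≈ 0.0372


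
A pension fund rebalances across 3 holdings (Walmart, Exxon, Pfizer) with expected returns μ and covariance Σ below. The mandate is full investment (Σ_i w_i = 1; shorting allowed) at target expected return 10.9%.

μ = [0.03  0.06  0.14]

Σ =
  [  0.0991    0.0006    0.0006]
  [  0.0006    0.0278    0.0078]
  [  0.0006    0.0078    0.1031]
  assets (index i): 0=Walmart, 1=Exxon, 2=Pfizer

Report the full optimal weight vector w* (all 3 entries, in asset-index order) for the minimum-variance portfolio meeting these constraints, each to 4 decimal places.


-0.0257  0.4228  0.6029

p=Σ⁻¹μ = [0.2844  1.8100  1.2193]
q=Σ⁻¹𝟙 = [9.8434  33.7703  7.0872]
a=μᵀp=0.287837  b=𝟙ᵀp=3.313723  c=𝟙ᵀq=50.700893  D=ac−b²=3.612830
λ₁=(c·0.109−b)/D = (50.700893·0.109−3.313723)/3.612830 = 0.612449
λ₂=(a−b·0.109)/D = (0.287837−3.313723·0.109)/3.612830 = -0.020305
w* = 0.612449·p + -0.020305·q:
  w_0 = 0.612449·0.2844 + -0.020305·9.8434 = -0.0257  (Walmart)
  w_1 = 0.612449·1.8100 + -0.020305·33.7703 = 0.4228  (Exxon)
  w_2 = 0.612449·1.2193 + -0.020305·7.0872 = 0.6029  (Pfizer)
Σw_i=1.0000  μᵀw=0.1090
σ²=wᵀΣw=λ₁·μ_p+λ₂ = 0.612449·0.109 + -0.020305 = 0.046452 ≈ 0.0465


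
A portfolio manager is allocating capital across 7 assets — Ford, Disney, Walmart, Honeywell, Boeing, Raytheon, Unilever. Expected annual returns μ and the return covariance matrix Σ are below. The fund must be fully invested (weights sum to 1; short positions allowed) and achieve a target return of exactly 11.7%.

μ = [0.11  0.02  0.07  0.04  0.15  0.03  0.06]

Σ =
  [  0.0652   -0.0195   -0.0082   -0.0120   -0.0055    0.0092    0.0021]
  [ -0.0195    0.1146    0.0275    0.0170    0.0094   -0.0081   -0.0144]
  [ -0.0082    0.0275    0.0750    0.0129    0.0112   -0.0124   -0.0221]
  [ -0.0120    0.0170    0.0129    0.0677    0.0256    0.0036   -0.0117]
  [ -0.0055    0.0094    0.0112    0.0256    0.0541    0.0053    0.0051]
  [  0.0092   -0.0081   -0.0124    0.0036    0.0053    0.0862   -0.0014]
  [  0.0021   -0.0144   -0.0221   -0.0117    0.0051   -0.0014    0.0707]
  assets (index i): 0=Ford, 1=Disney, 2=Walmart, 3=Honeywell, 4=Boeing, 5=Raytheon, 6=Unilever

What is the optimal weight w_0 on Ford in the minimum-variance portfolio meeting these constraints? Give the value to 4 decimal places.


0.3089

g=Σ⁻¹μ = [2.0219  0.2078  0.9987  -0.1677  2.7130  0.1506  0.9226]
h=Σ⁻¹𝟙 = [20.9153  9.2521  17.8838  14.1285  5.2252  12.2762  23.2020]
a=μᵀg=0.756584  b=𝟙ᵀg=6.846912  c=𝟙ᵀh=102.883047  D=ac−b²=30.959472
λ₁=(c·0.117−b)/D = (102.883047·0.117−6.846912)/30.959472 = 0.167652
λ₂=(a−b·0.117)/D = (0.756584−6.846912·0.117)/30.959472 = -0.001438
w* = 0.167652·g + -0.001438·h:
  w_0 = 0.167652·2.0219 + -0.001438·20.9153 = 0.3089  (Ford)
  w_1 = 0.167652·0.2078 + -0.001438·9.2521 = 0.0215  (Disney)
  w_2 = 0.167652·0.9987 + -0.001438·17.8838 = 0.1417  (Walmart)
  w_3 = 0.167652·-0.1677 + -0.001438·14.1285 = -0.0484  (Honeywell)
  w_4 = 0.167652·2.7130 + -0.001438·5.2252 = 0.4473  (Boeing)
  w_5 = 0.167652·0.1506 + -0.001438·12.2762 = 0.0076  (Raytheon)
  w_6 = 0.167652·0.9226 + -0.001438·23.2020 = 0.1213  (Unilever)
Σw_i=1.0000  μᵀw=0.1170
σ²=wᵀΣw=λ₁·μ_p+λ₂ = 0.167652·0.117 + -0.001438 = 0.018178 ≈ 0.0182


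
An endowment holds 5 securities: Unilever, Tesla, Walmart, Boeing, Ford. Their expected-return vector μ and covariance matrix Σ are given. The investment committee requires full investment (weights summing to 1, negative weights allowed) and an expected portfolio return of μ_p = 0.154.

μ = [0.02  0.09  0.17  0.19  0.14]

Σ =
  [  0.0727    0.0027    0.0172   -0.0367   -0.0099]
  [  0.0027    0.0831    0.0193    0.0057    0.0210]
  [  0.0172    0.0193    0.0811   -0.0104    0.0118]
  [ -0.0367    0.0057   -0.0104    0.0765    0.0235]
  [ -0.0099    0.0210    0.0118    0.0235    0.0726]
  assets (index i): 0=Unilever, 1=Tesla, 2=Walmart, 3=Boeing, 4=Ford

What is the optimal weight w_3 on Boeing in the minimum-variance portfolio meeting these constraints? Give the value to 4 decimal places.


0.4493

x=Σ⁻¹μ = [1.5298  0.1555  2.0522  3.2700  0.7000]
y=Σ⁻¹𝟙 = [24.3700  6.2040  7.7380  23.3612  6.4832]
a=μᵀx=1.112758  b=𝟙ᵀx=7.707510  c=𝟙ᵀy=68.156435  D=ac−b²=16.435888
λ₁=(c·0.154−b)/D = (68.156435·0.154−7.707510)/16.435888 = 0.169664
λ₂=(a−b·0.154)/D = (1.112758−7.707510·0.154)/16.435888 = -0.004514
w* = 0.169664·x + -0.004514·y:
  w_0 = 0.169664·1.5298 + -0.004514·24.3700 = 0.1495  (Unilever)
  w_1 = 0.169664·0.1555 + -0.004514·6.2040 = -0.0016  (Tesla)
  w_2 = 0.169664·2.0522 + -0.004514·7.7380 = 0.3133  (Walmart)
  w_3 = 0.169664·3.2700 + -0.004514·23.3612 = 0.4493  (Boeing)
  w_4 = 0.169664·0.7000 + -0.004514·6.4832 = 0.0895  (Ford)
Σw_i=1.0000  μᵀw=0.1540
σ²=wᵀΣw=λ₁·μ_p+λ₂ = 0.169664·0.154 + -0.004514 = 0.021614 ≈ 0.0216


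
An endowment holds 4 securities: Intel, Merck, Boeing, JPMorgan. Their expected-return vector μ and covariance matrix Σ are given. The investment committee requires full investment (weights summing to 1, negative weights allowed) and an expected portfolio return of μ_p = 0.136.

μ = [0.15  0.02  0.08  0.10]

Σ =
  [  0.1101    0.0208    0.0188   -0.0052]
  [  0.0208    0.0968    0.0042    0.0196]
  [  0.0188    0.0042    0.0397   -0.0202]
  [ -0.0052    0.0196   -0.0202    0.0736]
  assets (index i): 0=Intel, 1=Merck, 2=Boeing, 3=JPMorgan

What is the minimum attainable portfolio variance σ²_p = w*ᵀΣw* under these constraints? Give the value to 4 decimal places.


u=Σ⁻¹μ = [1.1236  -0.6324  2.7516  2.3617]
v=Σ⁻¹𝟙 = [3.5801  3.5355  34.5003  22.3672]
a=μᵀu=0.612184  b=𝟙ᵀu=5.604469  c=𝟙ᵀv=63.983122  D=ac−b²=7.759396
λ₁=(c·0.136−b)/D = (63.983122·0.136−5.604469)/7.759396 = 0.399159
λ₂=(a−b·0.136)/D = (0.612184−5.604469·0.136)/7.759396 = -0.019334
w* = 0.399159·u + -0.019334·v:
  w_0 = 0.399159·1.1236 + -0.019334·3.5801 = 0.3793  (Intel)
  w_1 = 0.399159·-0.6324 + -0.019334·3.5355 = -0.3208  (Merck)
  w_2 = 0.399159·2.7516 + -0.019334·34.5003 = 0.4313  (Boeing)
  w_3 = 0.399159·2.3617 + -0.019334·22.3672 = 0.5102  (JPMorgan)
Σw_i=1.0000  μᵀw=0.1360
σ²=wᵀΣw=λ₁·μ_p+λ₂ = 0.399159·0.136 + -0.019334 = 0.034951 ≈ 0.0350

0.0350


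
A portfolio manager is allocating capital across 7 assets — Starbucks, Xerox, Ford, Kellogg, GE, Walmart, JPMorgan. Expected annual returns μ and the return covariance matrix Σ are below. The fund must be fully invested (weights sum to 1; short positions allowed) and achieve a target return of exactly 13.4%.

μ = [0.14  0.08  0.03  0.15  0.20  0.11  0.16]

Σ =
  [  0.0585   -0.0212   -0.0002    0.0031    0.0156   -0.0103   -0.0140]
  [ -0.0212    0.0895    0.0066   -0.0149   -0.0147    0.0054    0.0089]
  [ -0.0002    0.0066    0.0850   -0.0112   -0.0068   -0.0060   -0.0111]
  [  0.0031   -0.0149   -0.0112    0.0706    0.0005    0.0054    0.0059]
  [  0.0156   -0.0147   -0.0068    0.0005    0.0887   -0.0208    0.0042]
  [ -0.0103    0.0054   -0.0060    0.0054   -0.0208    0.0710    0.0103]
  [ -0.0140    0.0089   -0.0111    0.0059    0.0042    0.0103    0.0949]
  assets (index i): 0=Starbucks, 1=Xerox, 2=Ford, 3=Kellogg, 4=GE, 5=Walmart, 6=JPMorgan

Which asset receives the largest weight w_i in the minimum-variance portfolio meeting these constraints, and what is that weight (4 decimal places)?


Starbucks (0.2085)

u=Σ⁻¹μ = [3.1148  2.0591  1.0728  2.2677  2.5802  2.2903  1.5741]
v=Σ⁻¹𝟙 = [24.9897  19.0319  16.5744  17.2495  15.2295  19.2838  10.5383]
a=μᵀu=1.992967  b=𝟙ᵀu=14.959017  c=𝟙ᵀv=122.897119  D=ac−b²=21.157774
λ₁=(c·0.134−b)/D = (122.897119·0.134−14.959017)/21.157774 = 0.071331
λ₂=(a−b·0.134)/D = (1.992967−14.959017·0.134)/21.157774 = -0.000545
w* = 0.071331·u + -0.000545·v:
  w_0 = 0.071331·3.1148 + -0.000545·24.9897 = 0.2085  (Starbucks)
  w_1 = 0.071331·2.0591 + -0.000545·19.0319 = 0.1365  (Xerox)
  w_2 = 0.071331·1.0728 + -0.000545·16.5744 = 0.0675  (Ford)
  w_3 = 0.071331·2.2677 + -0.000545·17.2495 = 0.1523  (Kellogg)
  w_4 = 0.071331·2.5802 + -0.000545·15.2295 = 0.1757  (GE)
  w_5 = 0.071331·2.2903 + -0.000545·19.2838 = 0.1528  (Walmart)
  w_6 = 0.071331·1.5741 + -0.000545·10.5383 = 0.1065  (JPMorgan)
Σw_i=1.0000  μᵀw=0.1340
σ²=wᵀΣw=λ₁·μ_p+λ₂ = 0.071331·0.134 + -0.000545 = 0.009013 ≈ 0.0090


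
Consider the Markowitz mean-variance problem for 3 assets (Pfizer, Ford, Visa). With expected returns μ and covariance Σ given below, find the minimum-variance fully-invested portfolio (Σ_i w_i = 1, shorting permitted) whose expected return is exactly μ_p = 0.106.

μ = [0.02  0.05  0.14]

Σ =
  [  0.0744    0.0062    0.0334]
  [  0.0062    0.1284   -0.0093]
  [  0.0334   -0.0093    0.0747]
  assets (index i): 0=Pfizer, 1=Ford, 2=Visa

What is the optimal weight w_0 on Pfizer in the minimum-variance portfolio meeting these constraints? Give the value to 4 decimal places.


u=Σ⁻¹μ = [-0.8203  0.5967  2.3152]
v=Σ⁻¹𝟙 = [7.8696  8.1968  10.8887]
a=μᵀu=0.337559  b=𝟙ᵀu=2.091653  c=𝟙ᵀv=26.955124  D=ac−b²=4.723944
λ₁=(c·0.106−b)/D = (26.955124·0.106−2.091653)/4.723944 = 0.162066
λ₂=(a−b·0.106)/D = (0.337559−2.091653·0.106)/4.723944 = 0.024523
w* = 0.162066·u + 0.024523·v:
  w_0 = 0.162066·-0.8203 + 0.024523·7.8696 = 0.0600  (Pfizer)
  w_1 = 0.162066·0.5967 + 0.024523·8.1968 = 0.2977  (Ford)
  w_2 = 0.162066·2.3152 + 0.024523·10.8887 = 0.6422  (Visa)
Σw_i=1.0000  μᵀw=0.1060
σ²=wᵀΣw=λ₁·μ_p+λ₂ = 0.162066·0.106 + 0.024523 = 0.041702 ≈ 0.0417

0.0600


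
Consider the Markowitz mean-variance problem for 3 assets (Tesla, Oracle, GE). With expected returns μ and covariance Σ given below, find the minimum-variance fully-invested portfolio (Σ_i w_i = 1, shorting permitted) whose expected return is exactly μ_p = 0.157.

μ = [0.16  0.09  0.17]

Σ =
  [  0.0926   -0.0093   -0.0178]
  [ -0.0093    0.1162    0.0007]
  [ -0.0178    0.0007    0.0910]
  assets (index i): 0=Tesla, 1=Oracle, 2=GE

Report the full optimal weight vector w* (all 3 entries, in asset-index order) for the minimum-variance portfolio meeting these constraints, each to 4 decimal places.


0.4331  0.1084  0.4585

u=Σ⁻¹μ = [2.2653  0.9420  2.3040]
v=Σ⁻¹𝟙 = [14.4109  9.6765  13.7334]
a=μᵀu=0.838911  b=𝟙ᵀu=5.511301  c=𝟙ᵀv=37.820753  D=ac−b²=1.353826
λ₁=(c·0.157−b)/D = (37.820753·0.157−5.511301)/1.353826 = 0.315076
λ₂=(a−b·0.157)/D = (0.838911−5.511301·0.157)/1.353826 = -0.019473
w* = 0.315076·u + -0.019473·v:
  w_0 = 0.315076·2.2653 + -0.019473·14.4109 = 0.4331  (Tesla)
  w_1 = 0.315076·0.9420 + -0.019473·9.6765 = 0.1084  (Oracle)
  w_2 = 0.315076·2.3040 + -0.019473·13.7334 = 0.4585  (GE)
Σw_i=1.0000  μᵀw=0.1570
σ²=wᵀΣw=λ₁·μ_p+λ₂ = 0.315076·0.157 + -0.019473 = 0.029994 ≈ 0.0300


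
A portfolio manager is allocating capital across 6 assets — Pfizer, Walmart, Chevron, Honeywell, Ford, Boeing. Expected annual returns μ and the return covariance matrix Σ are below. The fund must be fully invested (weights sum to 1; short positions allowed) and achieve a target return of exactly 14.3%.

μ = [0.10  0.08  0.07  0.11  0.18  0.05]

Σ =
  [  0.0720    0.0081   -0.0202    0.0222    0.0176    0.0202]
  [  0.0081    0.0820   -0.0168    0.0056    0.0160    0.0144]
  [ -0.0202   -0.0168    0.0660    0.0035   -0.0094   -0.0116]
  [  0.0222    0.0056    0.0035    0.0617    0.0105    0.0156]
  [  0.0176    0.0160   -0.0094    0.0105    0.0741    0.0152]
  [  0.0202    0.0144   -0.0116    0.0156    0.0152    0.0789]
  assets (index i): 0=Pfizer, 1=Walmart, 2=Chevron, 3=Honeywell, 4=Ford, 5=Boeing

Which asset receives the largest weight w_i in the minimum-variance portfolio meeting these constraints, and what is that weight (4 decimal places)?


u=Σ⁻¹μ = [1.0396  0.7844  1.8182  0.8953  2.1365  -0.0969]
v=Σ⁻¹𝟙 = [13.5135  12.5551  24.7723  5.3861  8.3345  7.8946]
a=μᵀu=0.772207  b=𝟙ᵀu=6.577230  c=𝟙ᵀv=72.456083  D=ac−b²=12.691137
λ₁=(c·0.143−b)/D = (72.456083·0.143−6.577230)/12.691137 = 0.298160
λ₂=(a−b·0.143)/D = (0.772207−6.577230·0.143)/12.691137 = -0.013264
w* = 0.298160·u + -0.013264·v:
  w_0 = 0.298160·1.0396 + -0.013264·13.5135 = 0.1307  (Pfizer)
  w_1 = 0.298160·0.7844 + -0.013264·12.5551 = 0.0674  (Walmart)
  w_2 = 0.298160·1.8182 + -0.013264·24.7723 = 0.2135  (Chevron)
  w_3 = 0.298160·0.8953 + -0.013264·5.3861 = 0.1955  (Honeywell)
  w_4 = 0.298160·2.1365 + -0.013264·8.3345 = 0.5265  (Ford)
  w_5 = 0.298160·-0.0969 + -0.013264·7.8946 = -0.1336  (Boeing)
Σw_i=1.0000  μᵀw=0.1430
σ²=wᵀΣw=λ₁·μ_p+λ₂ = 0.298160·0.143 + -0.013264 = 0.029373 ≈ 0.0294

Ford (0.5265)


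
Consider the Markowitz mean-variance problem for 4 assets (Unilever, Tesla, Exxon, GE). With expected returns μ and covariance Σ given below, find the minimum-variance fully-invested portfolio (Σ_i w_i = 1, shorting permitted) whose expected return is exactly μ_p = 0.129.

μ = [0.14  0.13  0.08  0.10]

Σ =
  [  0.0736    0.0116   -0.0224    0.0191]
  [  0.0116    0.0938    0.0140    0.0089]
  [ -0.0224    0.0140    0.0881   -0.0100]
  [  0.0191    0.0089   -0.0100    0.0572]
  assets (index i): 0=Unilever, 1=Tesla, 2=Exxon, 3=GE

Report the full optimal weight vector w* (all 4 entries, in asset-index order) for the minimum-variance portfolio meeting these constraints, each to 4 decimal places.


u=Σ⁻¹μ = [1.8746  0.8288  1.3934  1.2369]
v=Σ⁻¹𝟙 = [13.6866  5.2189  15.6861  14.8426]
a=μᵀu=0.605353  b=𝟙ᵀu=5.333728  c=𝟙ᵀv=49.434182  D=ac−b²=1.476481
λ₁=(c·0.129−b)/D = (49.434182·0.129−5.333728)/1.476481 = 0.706600
λ₂=(a−b·0.129)/D = (0.605353−5.333728·0.129)/1.476481 = -0.056010
w* = 0.706600·u + -0.056010·v:
  w_0 = 0.706600·1.8746 + -0.056010·13.6866 = 0.5580  (Unilever)
  w_1 = 0.706600·0.8288 + -0.056010·5.2189 = 0.2933  (Tesla)
  w_2 = 0.706600·1.3934 + -0.056010·15.6861 = 0.1060  (Exxon)
  w_3 = 0.706600·1.2369 + -0.056010·14.8426 = 0.0427  (GE)
Σw_i=1.0000  μᵀw=0.1290
σ²=wᵀΣw=λ₁·μ_p+λ₂ = 0.706600·0.129 + -0.056010 = 0.035141 ≈ 0.0351

0.5580  0.2933  0.1060  0.0427


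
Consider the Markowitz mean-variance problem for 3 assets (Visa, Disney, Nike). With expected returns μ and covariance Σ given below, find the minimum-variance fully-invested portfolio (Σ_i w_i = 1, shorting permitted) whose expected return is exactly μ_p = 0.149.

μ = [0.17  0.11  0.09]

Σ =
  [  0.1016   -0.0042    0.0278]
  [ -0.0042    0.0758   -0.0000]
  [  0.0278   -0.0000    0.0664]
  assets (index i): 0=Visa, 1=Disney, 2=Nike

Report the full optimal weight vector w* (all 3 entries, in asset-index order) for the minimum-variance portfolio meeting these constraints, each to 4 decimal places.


u=Σ⁻¹μ = [1.5426  1.5367  0.7096]
v=Σ⁻¹𝟙 = [7.0963  13.5858  12.0892]
a=μᵀu=0.495136  b=𝟙ᵀu=3.788833  c=𝟙ᵀv=32.771286  D=ac−b²=1.870985
λ₁=(c·0.149−b)/D = (32.771286·0.149−3.788833)/1.870985 = 0.584766
λ₂=(a−b·0.149)/D = (0.495136−3.788833·0.149)/1.870985 = -0.037093
w* = 0.584766·u + -0.037093·v:
  w_0 = 0.584766·1.5426 + -0.037093·7.0963 = 0.6388  (Visa)
  w_1 = 0.584766·1.5367 + -0.037093·13.5858 = 0.3947  (Disney)
  w_2 = 0.584766·0.7096 + -0.037093·12.0892 = -0.0335  (Nike)
Σw_i=1.0000  μᵀw=0.1490
σ²=wᵀΣw=λ₁·μ_p+λ₂ = 0.584766·0.149 + -0.037093 = 0.050037 ≈ 0.0500

0.6388  0.3947  -0.0335


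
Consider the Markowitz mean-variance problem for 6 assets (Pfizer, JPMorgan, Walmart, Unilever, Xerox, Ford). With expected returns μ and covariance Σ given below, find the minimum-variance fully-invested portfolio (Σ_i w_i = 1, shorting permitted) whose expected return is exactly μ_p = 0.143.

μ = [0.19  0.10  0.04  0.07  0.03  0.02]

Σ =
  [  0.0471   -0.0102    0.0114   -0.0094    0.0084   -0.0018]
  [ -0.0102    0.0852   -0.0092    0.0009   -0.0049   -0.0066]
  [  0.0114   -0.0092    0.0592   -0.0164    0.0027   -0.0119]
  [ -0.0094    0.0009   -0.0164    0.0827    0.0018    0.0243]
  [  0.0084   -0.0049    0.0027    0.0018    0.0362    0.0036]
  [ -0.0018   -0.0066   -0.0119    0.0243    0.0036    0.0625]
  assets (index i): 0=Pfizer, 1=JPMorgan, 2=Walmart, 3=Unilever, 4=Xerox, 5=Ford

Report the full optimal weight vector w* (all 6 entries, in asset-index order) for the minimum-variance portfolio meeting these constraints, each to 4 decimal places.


0.5680  0.2143  0.0537  0.1691  -0.0239  0.0188

u=Σ⁻¹μ = [4.6059  1.7722  0.4960  1.3930  -0.1263  0.1999]
v=Σ⁻¹𝟙 = [19.3464  18.8125  22.0368  13.1743  21.7554  16.3643]
a=μᵀu=1.169898  b=𝟙ᵀu=8.340689  c=𝟙ᵀv=111.489739  D=ac−b²=60.864533
λ₁=(c·0.143−b)/D = (111.489739·0.143−8.340689)/60.864533 = 0.124906
λ₂=(a−b·0.143)/D = (1.169898−8.340689·0.143)/60.864533 = -0.000375
w* = 0.124906·u + -0.000375·v:
  w_0 = 0.124906·4.6059 + -0.000375·19.3464 = 0.5680  (Pfizer)
  w_1 = 0.124906·1.7722 + -0.000375·18.8125 = 0.2143  (JPMorgan)
  w_2 = 0.124906·0.4960 + -0.000375·22.0368 = 0.0537  (Walmart)
  w_3 = 0.124906·1.3930 + -0.000375·13.1743 = 0.1691  (Unilever)
  w_4 = 0.124906·-0.1263 + -0.000375·21.7554 = -0.0239  (Xerox)
  w_5 = 0.124906·0.1999 + -0.000375·16.3643 = 0.0188  (Ford)
Σw_i=1.0000  μᵀw=0.1430
σ²=wᵀΣw=λ₁·μ_p+λ₂ = 0.124906·0.143 + -0.000375 = 0.017487 ≈ 0.0175


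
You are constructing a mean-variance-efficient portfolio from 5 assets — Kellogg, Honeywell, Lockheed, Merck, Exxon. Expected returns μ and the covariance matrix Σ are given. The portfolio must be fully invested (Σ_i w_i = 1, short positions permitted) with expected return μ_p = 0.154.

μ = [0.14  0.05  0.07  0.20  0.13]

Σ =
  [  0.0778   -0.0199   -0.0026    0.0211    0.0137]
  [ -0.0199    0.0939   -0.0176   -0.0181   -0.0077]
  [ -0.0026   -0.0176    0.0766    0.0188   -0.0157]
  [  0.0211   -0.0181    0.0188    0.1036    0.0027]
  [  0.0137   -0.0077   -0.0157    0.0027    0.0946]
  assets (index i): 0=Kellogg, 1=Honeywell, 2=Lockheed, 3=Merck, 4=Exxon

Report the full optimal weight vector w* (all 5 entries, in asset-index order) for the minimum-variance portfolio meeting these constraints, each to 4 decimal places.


0.2263  0.1070  0.0073  0.4391  0.2203

x=Σ⁻¹μ = [1.5346  1.5147  1.2078  1.6262  1.4293]
y=Σ⁻¹𝟙 = [14.4980  19.6046  19.1834  6.3030  13.0708]
a=μᵀx=0.886167  b=𝟙ᵀx=7.312593  c=𝟙ᵀy=72.659759  D=ac−b²=10.914695
λ₁=(c·0.154−b)/D = (72.659759·0.154−7.312593)/10.914695 = 0.355210
λ₂=(a−b·0.154)/D = (0.886167−7.312593·0.154)/10.914695 = -0.021986
w* = 0.355210·x + -0.021986·y:
  w_0 = 0.355210·1.5346 + -0.021986·14.4980 = 0.2263  (Kellogg)
  w_1 = 0.355210·1.5147 + -0.021986·19.6046 = 0.1070  (Honeywell)
  w_2 = 0.355210·1.2078 + -0.021986·19.1834 = 0.0073  (Lockheed)
  w_3 = 0.355210·1.6262 + -0.021986·6.3030 = 0.4391  (Merck)
  w_4 = 0.355210·1.4293 + -0.021986·13.0708 = 0.2203  (Exxon)
Σw_i=1.0000  μᵀw=0.1540
σ²=wᵀΣw=λ₁·μ_p+λ₂ = 0.355210·0.154 + -0.021986 = 0.032716 ≈ 0.0327


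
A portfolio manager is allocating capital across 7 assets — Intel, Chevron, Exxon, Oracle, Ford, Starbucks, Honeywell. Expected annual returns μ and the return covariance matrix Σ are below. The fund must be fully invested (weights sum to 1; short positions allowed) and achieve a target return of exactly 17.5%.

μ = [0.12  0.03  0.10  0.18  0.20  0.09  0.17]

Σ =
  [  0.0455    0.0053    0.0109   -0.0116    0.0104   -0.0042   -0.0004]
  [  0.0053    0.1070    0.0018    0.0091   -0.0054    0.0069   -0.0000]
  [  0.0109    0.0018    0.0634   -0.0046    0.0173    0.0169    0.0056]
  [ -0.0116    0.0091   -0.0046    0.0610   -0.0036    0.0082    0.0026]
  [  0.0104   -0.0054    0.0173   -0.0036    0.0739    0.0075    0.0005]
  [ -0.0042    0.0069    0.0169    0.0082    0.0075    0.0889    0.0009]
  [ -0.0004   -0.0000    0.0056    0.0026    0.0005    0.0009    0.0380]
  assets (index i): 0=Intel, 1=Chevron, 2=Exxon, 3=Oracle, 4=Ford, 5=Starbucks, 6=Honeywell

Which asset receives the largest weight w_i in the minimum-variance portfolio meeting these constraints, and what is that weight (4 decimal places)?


p=Σ⁻¹μ = [3.0487  -0.0857  0.1464  3.4339  2.3167  0.5805  4.2050]
q=Σ⁻¹𝟙 = [23.3757  6.4393  6.1842  18.7978  9.2138  7.9228  24.0554]
a=μᵀp=2.226448  b=𝟙ᵀp=13.645528  c=𝟙ᵀq=95.989056  D=ac−b²=27.514229
λ₁=(c·0.175−b)/D = (95.989056·0.175−13.645528)/27.514229 = 0.114579
λ₂=(a−b·0.175)/D = (2.226448−13.645528·0.175)/27.514229 = -0.005870
w* = 0.114579·p + -0.005870·q:
  w_0 = 0.114579·3.0487 + -0.005870·23.3757 = 0.2121  (Intel)
  w_1 = 0.114579·-0.0857 + -0.005870·6.4393 = -0.0476  (Chevron)
  w_2 = 0.114579·0.1464 + -0.005870·6.1842 = -0.0195  (Exxon)
  w_3 = 0.114579·3.4339 + -0.005870·18.7978 = 0.2831  (Oracle)
  w_4 = 0.114579·2.3167 + -0.005870·9.2138 = 0.2114  (Ford)
  w_5 = 0.114579·0.5805 + -0.005870·7.9228 = 0.0200  (Starbucks)
  w_6 = 0.114579·4.2050 + -0.005870·24.0554 = 0.3406  (Honeywell)
Σw_i=1.0000  μᵀw=0.1750
σ²=wᵀΣw=λ₁·μ_p+λ₂ = 0.114579·0.175 + -0.005870 = 0.014181 ≈ 0.0142

Honeywell (0.3406)


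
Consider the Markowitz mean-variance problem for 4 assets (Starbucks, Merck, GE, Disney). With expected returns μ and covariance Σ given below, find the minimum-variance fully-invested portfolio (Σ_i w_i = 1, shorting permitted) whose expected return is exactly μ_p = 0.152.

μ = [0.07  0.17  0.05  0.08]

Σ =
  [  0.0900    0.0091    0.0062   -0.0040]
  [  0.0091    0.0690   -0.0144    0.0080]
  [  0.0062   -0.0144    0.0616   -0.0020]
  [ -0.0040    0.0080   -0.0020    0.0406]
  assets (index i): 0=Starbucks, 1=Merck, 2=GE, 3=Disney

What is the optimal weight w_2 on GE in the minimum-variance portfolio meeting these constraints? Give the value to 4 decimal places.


0.1141

u=Σ⁻¹μ = [0.4990  2.5050  1.3988  1.5949]
v=Σ⁻¹𝟙 = [9.3459  14.5829  19.4695  23.6369]
a=μᵀu=0.658311  b=𝟙ᵀu=5.997733  c=𝟙ᵀv=67.035245  D=ac−b²=8.157211
λ₁=(c·0.152−b)/D = (67.035245·0.152−5.997733)/8.157211 = 0.513855
λ₂=(a−b·0.152)/D = (0.658311−5.997733·0.152)/8.157211 = -0.031058
w* = 0.513855·u + -0.031058·v:
  w_0 = 0.513855·0.4990 + -0.031058·9.3459 = -0.0338  (Starbucks)
  w_1 = 0.513855·2.5050 + -0.031058·14.5829 = 0.8343  (Merck)
  w_2 = 0.513855·1.3988 + -0.031058·19.4695 = 0.1141  (GE)
  w_3 = 0.513855·1.5949 + -0.031058·23.6369 = 0.0855  (Disney)
Σw_i=1.0000  μᵀw=0.1520
σ²=wᵀΣw=λ₁·μ_p+λ₂ = 0.513855·0.152 + -0.031058 = 0.047048 ≈ 0.0470


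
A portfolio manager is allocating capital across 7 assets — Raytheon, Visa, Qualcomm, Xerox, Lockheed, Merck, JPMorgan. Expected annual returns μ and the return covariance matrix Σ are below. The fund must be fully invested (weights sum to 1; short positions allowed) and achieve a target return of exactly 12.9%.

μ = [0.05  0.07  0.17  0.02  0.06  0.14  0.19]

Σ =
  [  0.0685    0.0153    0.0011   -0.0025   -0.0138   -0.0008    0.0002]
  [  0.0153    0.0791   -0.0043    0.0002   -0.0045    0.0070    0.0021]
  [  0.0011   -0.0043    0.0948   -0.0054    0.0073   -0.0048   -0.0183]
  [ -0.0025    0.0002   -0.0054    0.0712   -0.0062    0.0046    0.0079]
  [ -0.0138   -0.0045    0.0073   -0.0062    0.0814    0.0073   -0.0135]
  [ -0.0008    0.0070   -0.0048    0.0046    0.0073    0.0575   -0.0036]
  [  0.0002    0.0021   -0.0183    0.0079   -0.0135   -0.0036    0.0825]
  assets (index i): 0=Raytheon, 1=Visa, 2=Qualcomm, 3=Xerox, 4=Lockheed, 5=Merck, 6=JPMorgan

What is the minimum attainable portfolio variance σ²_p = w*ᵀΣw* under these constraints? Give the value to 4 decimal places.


p=Σ⁻¹μ = [0.7722  0.6082  2.4740  0.0627  0.9617  2.6451  3.1012]
q=Σ⁻¹𝟙 = [16.3133  9.3658  14.3849  14.2497  16.8112  15.4750  17.0958]
a=μᵀp=1.520259  b=𝟙ᵀp=10.625065  c=𝟙ᵀq=103.695637  D=ac−b²=44.752234
λ₁=(c·0.129−b)/D = (103.695637·0.129−10.625065)/44.752234 = 0.061487
λ₂=(a−b·0.129)/D = (1.520259−10.625065·0.129)/44.752234 = 0.003343
w* = 0.061487·p + 0.003343·q:
  w_0 = 0.061487·0.7722 + 0.003343·16.3133 = 0.1020  (Raytheon)
  w_1 = 0.061487·0.6082 + 0.003343·9.3658 = 0.0687  (Visa)
  w_2 = 0.061487·2.4740 + 0.003343·14.3849 = 0.2002  (Qualcomm)
  w_3 = 0.061487·0.0627 + 0.003343·14.2497 = 0.0515  (Xerox)
  w_4 = 0.061487·0.9617 + 0.003343·16.8112 = 0.1153  (Lockheed)
  w_5 = 0.061487·2.6451 + 0.003343·15.4750 = 0.2144  (Merck)
  w_6 = 0.061487·3.1012 + 0.003343·17.0958 = 0.2478  (JPMorgan)
Σw_i=1.0000  μᵀw=0.1290
σ²=wᵀΣw=λ₁·μ_p+λ₂ = 0.061487·0.129 + 0.003343 = 0.011275 ≈ 0.0113

0.0113


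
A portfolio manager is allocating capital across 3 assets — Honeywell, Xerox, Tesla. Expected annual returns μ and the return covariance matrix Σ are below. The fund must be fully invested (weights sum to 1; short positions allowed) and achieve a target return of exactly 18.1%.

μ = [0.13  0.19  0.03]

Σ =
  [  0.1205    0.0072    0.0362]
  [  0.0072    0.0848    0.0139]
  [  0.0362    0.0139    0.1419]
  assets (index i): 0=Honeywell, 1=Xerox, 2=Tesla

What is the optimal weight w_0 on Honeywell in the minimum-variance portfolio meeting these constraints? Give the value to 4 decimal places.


0.3445

g=Σ⁻¹μ = [1.0274  2.1969  -0.2659]
h=Σ⁻¹𝟙 = [6.3488  10.5329  4.3958]
a=μᵀg=0.543005  b=𝟙ᵀg=2.958467  c=𝟙ᵀh=21.277509  D=ac−b²=2.801273
λ₁=(c·0.181−b)/D = (21.277509·0.181−2.958467)/2.801273 = 0.318699
λ₂=(a−b·0.181)/D = (0.543005−2.958467·0.181)/2.801273 = 0.002685
w* = 0.318699·g + 0.002685·h:
  w_0 = 0.318699·1.0274 + 0.002685·6.3488 = 0.3445  (Honeywell)
  w_1 = 0.318699·2.1969 + 0.002685·10.5329 = 0.7284  (Xerox)
  w_2 = 0.318699·-0.2659 + 0.002685·4.3958 = -0.0729  (Tesla)
Σw_i=1.0000  μᵀw=0.1810
σ²=wᵀΣw=λ₁·μ_p+λ₂ = 0.318699·0.181 + 0.002685 = 0.060370 ≈ 0.0604


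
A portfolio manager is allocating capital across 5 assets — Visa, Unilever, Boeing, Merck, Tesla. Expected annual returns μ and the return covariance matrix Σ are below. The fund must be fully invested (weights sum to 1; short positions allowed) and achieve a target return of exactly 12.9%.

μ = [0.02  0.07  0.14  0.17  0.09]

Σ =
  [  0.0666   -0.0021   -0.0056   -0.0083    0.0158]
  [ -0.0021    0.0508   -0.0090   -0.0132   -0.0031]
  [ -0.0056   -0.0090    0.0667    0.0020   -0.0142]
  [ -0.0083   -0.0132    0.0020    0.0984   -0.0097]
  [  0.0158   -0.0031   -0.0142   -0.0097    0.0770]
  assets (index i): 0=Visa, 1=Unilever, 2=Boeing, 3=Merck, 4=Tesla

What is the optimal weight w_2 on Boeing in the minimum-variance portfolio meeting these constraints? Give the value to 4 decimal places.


x=Σ⁻¹μ = [0.4293  2.6064  2.8436  2.2522  1.9938]
y=Σ⁻¹𝟙 = [15.9039  29.9318  23.5653  16.7541  17.3851]
a=μᵀx=1.151461  b=𝟙ᵀx=10.125305  c=𝟙ᵀy=103.540166  D=ac−b²=16.700632
λ₁=(c·0.129−b)/D = (103.540166·0.129−10.125305)/16.700632 = 0.193488
λ₂=(a−b·0.129)/D = (1.151461−10.125305·0.129)/16.700632 = -0.009263
w* = 0.193488·x + -0.009263·y:
  w_0 = 0.193488·0.4293 + -0.009263·15.9039 = -0.0643  (Visa)
  w_1 = 0.193488·2.6064 + -0.009263·29.9318 = 0.2270  (Unilever)
  w_2 = 0.193488·2.8436 + -0.009263·23.5653 = 0.3319  (Boeing)
  w_3 = 0.193488·2.2522 + -0.009263·16.7541 = 0.2806  (Merck)
  w_4 = 0.193488·1.9938 + -0.009263·17.3851 = 0.2247  (Tesla)
Σw_i=1.0000  μᵀw=0.1290
σ²=wᵀΣw=λ₁·μ_p+λ₂ = 0.193488·0.129 + -0.009263 = 0.015697 ≈ 0.0157

0.3319


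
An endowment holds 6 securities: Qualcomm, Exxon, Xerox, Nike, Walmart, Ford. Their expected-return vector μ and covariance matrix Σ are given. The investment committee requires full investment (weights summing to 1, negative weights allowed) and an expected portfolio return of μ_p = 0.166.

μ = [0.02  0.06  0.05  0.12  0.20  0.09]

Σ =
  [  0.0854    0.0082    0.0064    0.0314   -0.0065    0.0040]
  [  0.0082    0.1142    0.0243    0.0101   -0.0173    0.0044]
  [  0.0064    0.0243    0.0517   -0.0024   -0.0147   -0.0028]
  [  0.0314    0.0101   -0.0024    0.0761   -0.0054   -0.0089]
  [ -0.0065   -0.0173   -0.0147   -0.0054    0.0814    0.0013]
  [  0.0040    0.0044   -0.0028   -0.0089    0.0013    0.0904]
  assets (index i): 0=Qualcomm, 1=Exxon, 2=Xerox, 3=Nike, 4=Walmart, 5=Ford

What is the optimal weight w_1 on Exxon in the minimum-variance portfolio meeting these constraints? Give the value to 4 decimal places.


u=Σ⁻¹μ = [-0.5754  0.3764  1.8690  2.1770  2.9533  1.2325]
v=Σ⁻¹𝟙 = [5.2732  4.5633  23.1427  13.8598  18.5763  12.4207]
a=μᵀu=1.067343  b=𝟙ᵀu=8.032704  c=𝟙ᵀv=77.836046  D=ac−b²=18.553414
λ₁=(c·0.166−b)/D = (77.836046·0.166−8.032704)/18.553414 = 0.263460
λ₂=(a−b·0.166)/D = (1.067343−8.032704·0.166)/18.553414 = -0.014342
w* = 0.263460·u + -0.014342·v:
  w_0 = 0.263460·-0.5754 + -0.014342·5.2732 = -0.2272  (Qualcomm)
  w_1 = 0.263460·0.3764 + -0.014342·4.5633 = 0.0337  (Exxon)
  w_2 = 0.263460·1.8690 + -0.014342·23.1427 = 0.1605  (Xerox)
  w_3 = 0.263460·2.1770 + -0.014342·13.8598 = 0.3748  (Nike)
  w_4 = 0.263460·2.9533 + -0.014342·18.5763 = 0.5117  (Walmart)
  w_5 = 0.263460·1.2325 + -0.014342·12.4207 = 0.1466  (Ford)
Σw_i=1.0000  μᵀw=0.1660
σ²=wᵀΣw=λ₁·μ_p+λ₂ = 0.263460·0.166 + -0.014342 = 0.029393 ≈ 0.0294

0.0337


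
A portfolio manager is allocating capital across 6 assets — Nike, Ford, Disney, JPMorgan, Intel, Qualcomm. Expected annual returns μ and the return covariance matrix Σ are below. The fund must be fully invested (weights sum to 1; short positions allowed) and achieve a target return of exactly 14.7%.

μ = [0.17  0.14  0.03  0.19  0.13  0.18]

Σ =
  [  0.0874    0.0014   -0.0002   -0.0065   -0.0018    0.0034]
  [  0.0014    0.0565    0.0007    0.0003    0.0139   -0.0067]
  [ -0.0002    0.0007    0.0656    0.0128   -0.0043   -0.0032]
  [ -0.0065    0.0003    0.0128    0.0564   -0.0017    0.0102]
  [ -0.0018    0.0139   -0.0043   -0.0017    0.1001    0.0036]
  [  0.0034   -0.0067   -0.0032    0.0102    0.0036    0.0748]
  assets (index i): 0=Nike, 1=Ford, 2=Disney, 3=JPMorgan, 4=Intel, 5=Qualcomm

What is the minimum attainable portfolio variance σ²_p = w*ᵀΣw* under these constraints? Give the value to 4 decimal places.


x=Σ⁻¹μ = [2.0906  2.4085  -0.0359  3.2671  0.9827  2.0328]
y=Σ⁻¹𝟙 = [11.9209  16.6240  13.5445  13.9121  8.2609  12.6009]
a=μᵀx=1.805893  b=𝟙ᵀx=10.745637  c=𝟙ᵀy=76.863323  D=ac−b²=23.338221
λ₁=(c·0.147−b)/D = (76.863323·0.147−10.745637)/23.338221 = 0.023707
λ₂=(a−b·0.147)/D = (1.805893−10.745637·0.147)/23.338221 = 0.009696
w* = 0.023707·x + 0.009696·y:
  w_0 = 0.023707·2.0906 + 0.009696·11.9209 = 0.1651  (Nike)
  w_1 = 0.023707·2.4085 + 0.009696·16.6240 = 0.2183  (Ford)
  w_2 = 0.023707·-0.0359 + 0.009696·13.5445 = 0.1305  (Disney)
  w_3 = 0.023707·3.2671 + 0.009696·13.9121 = 0.2123  (JPMorgan)
  w_4 = 0.023707·0.9827 + 0.009696·8.2609 = 0.1034  (Intel)
  w_5 = 0.023707·2.0328 + 0.009696·12.6009 = 0.1704  (Qualcomm)
Σw_i=1.0000  μᵀw=0.1470
σ²=wᵀΣw=λ₁·μ_p+λ₂ = 0.023707·0.147 + 0.009696 = 0.013181 ≈ 0.0132

0.0132


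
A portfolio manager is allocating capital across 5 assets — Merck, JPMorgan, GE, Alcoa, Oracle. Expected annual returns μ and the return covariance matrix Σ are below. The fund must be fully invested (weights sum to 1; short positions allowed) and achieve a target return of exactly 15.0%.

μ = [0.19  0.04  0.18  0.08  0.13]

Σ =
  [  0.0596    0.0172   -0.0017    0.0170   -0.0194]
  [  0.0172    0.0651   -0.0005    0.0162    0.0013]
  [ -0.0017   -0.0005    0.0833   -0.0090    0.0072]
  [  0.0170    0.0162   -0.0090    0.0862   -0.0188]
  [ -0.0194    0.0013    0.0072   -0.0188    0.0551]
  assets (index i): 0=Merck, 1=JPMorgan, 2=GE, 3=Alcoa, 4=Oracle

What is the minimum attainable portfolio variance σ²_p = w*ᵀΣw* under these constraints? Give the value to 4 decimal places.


0.0129

u=Σ⁻¹μ = [4.4980  -0.9758  2.0325  1.3436  4.1589]
v=Σ⁻¹𝟙 = [20.7272  5.9666  11.4910  13.8110  28.5166]
a=μᵀu=1.829584  b=𝟙ᵀu=11.057253  c=𝟙ᵀv=80.512428  D=ac−b²=25.041367
λ₁=(c·0.150−b)/D = (80.512428·0.150−11.057253)/25.041367 = 0.040717
λ₂=(a−b·0.150)/D = (1.829584−11.057253·0.150)/25.041367 = 0.006829
w* = 0.040717·u + 0.006829·v:
  w_0 = 0.040717·4.4980 + 0.006829·20.7272 = 0.3247  (Merck)
  w_1 = 0.040717·-0.9758 + 0.006829·5.9666 = 0.0010  (JPMorgan)
  w_2 = 0.040717·2.0325 + 0.006829·11.4910 = 0.1612  (GE)
  w_3 = 0.040717·1.3436 + 0.006829·13.8110 = 0.1490  (Alcoa)
  w_4 = 0.040717·4.1589 + 0.006829·28.5166 = 0.3641  (Oracle)
Σw_i=1.0000  μᵀw=0.1500
σ²=wᵀΣw=λ₁·μ_p+λ₂ = 0.040717·0.150 + 0.006829 = 0.012936 ≈ 0.0129


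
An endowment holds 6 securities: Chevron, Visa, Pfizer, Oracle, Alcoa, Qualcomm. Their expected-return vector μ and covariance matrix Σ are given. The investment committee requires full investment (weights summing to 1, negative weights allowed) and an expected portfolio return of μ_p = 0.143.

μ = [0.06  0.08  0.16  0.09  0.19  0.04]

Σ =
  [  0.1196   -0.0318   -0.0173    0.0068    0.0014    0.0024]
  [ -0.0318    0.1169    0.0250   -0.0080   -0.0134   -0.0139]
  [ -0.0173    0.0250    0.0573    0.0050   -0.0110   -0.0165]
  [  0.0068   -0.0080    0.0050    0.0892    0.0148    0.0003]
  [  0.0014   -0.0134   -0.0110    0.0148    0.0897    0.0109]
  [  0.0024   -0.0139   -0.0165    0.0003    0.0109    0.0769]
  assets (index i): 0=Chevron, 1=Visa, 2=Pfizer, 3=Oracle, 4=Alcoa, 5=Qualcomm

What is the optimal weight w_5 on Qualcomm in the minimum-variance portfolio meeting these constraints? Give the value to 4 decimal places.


0.0795

p=Σ⁻¹μ = [1.1225  0.6522  3.5792  0.3711  2.4516  1.0220]
q=Σ⁻¹𝟙 = [13.8276  11.3414  23.4698  7.8003  12.0401  17.9211]
a=μᵀp=1.232283  b=𝟙ᵀp=9.198633  c=𝟙ᵀq=86.400341  D=ac−b²=21.854872
λ₁=(c·0.143−b)/D = (86.400341·0.143−9.198633)/21.854872 = 0.144435
λ₂=(a−b·0.143)/D = (1.232283−9.198633·0.143)/21.854872 = -0.003803
w* = 0.144435·p + -0.003803·q:
  w_0 = 0.144435·1.1225 + -0.003803·13.8276 = 0.1095  (Chevron)
  w_1 = 0.144435·0.6522 + -0.003803·11.3414 = 0.0511  (Visa)
  w_2 = 0.144435·3.5792 + -0.003803·23.4698 = 0.4277  (Pfizer)
  w_3 = 0.144435·0.3711 + -0.003803·7.8003 = 0.0239  (Oracle)
  w_4 = 0.144435·2.4516 + -0.003803·12.0401 = 0.3083  (Alcoa)
  w_5 = 0.144435·1.0220 + -0.003803·17.9211 = 0.0795  (Qualcomm)
Σw_i=1.0000  μᵀw=0.1430
σ²=wᵀΣw=λ₁·μ_p+λ₂ = 0.144435·0.143 + -0.003803 = 0.016851 ≈ 0.0169
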